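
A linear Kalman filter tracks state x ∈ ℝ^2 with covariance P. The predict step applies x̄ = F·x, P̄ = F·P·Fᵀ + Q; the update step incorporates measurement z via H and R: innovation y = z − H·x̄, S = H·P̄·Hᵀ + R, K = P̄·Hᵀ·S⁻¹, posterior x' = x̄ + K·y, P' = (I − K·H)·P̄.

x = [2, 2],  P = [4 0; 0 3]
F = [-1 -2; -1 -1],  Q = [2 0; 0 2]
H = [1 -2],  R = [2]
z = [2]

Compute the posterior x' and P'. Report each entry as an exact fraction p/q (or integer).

x' = [-6, -4]
P' = [71/4 9; 9 5]

x̄ = F·x = [-6, -4]
P̄ = F·P·Fᵀ + Q = [18 10; 10 9]
y = z − H·x̄ = [0]
S = H·P̄·Hᵀ + R = [16]
K = P̄·Hᵀ·S⁻¹ = [-1/8; -1/2]
x' = x̄ + K·y = [-6, -4]
P' = (I − K·H)·P̄ = [71/4 9; 9 5]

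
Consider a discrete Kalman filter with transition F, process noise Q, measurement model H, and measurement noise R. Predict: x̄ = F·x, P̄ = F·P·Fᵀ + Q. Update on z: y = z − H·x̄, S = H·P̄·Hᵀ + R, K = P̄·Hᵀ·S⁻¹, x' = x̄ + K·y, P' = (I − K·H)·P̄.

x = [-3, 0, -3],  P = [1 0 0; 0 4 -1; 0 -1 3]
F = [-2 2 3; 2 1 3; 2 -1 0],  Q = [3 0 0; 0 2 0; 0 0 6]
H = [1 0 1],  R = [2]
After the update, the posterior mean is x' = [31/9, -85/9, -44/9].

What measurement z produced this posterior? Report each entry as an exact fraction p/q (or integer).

z = [-1]

x̄ = F·x = [-3, -15, -6]
P̄ = F·P·Fᵀ + Q = [38 22 -9; 22 31 3; -9 3 14]
S = H·P̄·Hᵀ + R = [36]
K = P̄·Hᵀ·S⁻¹ = [29/36; 25/36; 5/36]
x' − x̄ = [58/9, 50/9, 10/9] = K·y
y = (KᵀK)⁻¹·Kᵀ·(x' − x̄) = [8]
z = y + H·x̄ = [8] + [-9] = [-1]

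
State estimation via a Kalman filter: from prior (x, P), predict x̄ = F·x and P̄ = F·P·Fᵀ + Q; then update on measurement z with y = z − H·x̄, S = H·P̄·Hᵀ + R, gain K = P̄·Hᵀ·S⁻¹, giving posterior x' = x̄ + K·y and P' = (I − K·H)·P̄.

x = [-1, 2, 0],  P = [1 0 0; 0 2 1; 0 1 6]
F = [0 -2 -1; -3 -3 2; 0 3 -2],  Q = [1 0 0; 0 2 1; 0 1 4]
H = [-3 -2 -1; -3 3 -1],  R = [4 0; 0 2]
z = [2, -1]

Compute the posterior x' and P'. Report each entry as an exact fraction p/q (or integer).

x' = [-372748/194265, -24587/38853, 944648/194265]
P' = [309304/194265 5726/38853 -811064/194265; 5726/38853 9218/38853 -5026/38853; -811064/194265 -5026/38853 2419924/194265]

x̄ = F·x = [-4, -3, 6]
P̄ = F·P·Fᵀ + Q = [19 -1 1; -1 41 -29; 1 -29 34]
y = z − H·x̄ = [-10, 2]
S = H·P̄·Hᵀ + R = [251 -3; -3 774]
K = P̄·Hᵀ·S⁻¹ = [-14509/64755 -15479/194265; -2549/12951 7751/38853; 5294/64755 -31061/194265]
x' = x̄ + K·y = [-372748/194265, -24587/38853, 944648/194265]
P' = (I − K·H)·P̄ = [309304/194265 5726/38853 -811064/194265; 5726/38853 9218/38853 -5026/38853; -811064/194265 -5026/38853 2419924/194265]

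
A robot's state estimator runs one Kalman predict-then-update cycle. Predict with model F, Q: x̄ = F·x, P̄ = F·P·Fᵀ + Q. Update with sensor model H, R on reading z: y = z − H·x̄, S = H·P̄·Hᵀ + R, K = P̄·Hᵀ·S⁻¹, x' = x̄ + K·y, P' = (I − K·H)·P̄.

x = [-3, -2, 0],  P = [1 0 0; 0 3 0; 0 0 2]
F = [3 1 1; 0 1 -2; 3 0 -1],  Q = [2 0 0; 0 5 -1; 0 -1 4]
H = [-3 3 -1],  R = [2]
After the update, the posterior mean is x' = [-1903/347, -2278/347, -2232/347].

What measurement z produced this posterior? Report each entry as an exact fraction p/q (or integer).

x̄ = F·x = [-11, -2, -9]
P̄ = F·P·Fᵀ + Q = [16 -1 7; -1 16 3; 7 3 15]
S = H·P̄·Hᵀ + R = [347]
K = P̄·Hᵀ·S⁻¹ = [-58/347; 48/347; -27/347]
x' − x̄ = [1914/347, -1584/347, 891/347] = K·y
y = (KᵀK)⁻¹·Kᵀ·(x' − x̄) = [-33]
z = y + H·x̄ = [-33] + [36] = [3]

z = [3]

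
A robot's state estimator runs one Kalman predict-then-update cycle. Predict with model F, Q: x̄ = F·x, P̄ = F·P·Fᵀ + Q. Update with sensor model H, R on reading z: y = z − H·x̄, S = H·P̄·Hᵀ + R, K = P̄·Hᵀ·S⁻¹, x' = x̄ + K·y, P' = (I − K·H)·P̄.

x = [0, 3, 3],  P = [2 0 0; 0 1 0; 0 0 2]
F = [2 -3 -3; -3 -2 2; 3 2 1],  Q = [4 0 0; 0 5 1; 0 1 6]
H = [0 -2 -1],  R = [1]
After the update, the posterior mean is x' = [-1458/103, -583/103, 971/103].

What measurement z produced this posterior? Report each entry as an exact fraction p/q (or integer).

x̄ = F·x = [-18, 0, 9]
P̄ = F·P·Fᵀ + Q = [39 -18 0; -18 35 -17; 0 -17 30]
S = H·P̄·Hᵀ + R = [103]
K = P̄·Hᵀ·S⁻¹ = [36/103; -53/103; 4/103]
x' − x̄ = [396/103, -583/103, 44/103] = K·y
y = (KᵀK)⁻¹·Kᵀ·(x' − x̄) = [11]
z = y + H·x̄ = [11] + [-9] = [2]

z = [2]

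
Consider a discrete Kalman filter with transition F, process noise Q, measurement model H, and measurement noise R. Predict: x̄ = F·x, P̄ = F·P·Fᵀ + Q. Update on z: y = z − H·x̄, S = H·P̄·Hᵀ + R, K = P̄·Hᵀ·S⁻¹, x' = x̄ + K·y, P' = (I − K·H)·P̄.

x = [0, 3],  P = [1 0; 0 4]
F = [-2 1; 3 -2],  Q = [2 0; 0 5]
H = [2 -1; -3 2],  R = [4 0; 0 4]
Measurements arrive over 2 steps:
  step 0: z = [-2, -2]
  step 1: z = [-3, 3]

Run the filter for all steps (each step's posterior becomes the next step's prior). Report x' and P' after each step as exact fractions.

step 0: x̄ = F·x = [3, -6]
step 0: P̄ = F·P·Fᵀ + Q = [10 -14; -14 30]
step 0: y = z − H·x̄ = [-14, 19]
step 0: S = H·P̄·Hᵀ + R = [130 -218; -218 382]
step 0: K = P̄·Hᵀ·S⁻¹ = [43/267 -16/267; 10/267 77/267]
step 0: x' = x̄ + K·y = [-35/89, -93/89]
step 0: P' = (I − K·H)·P̄ = [280/267 388/267; 388/267 736/267]
step 1: x̄ = F·x = [-23/89, 81/89]
step 1: P̄ = F·P·Fᵀ + Q = [838/267 -436/267; -436/267 2143/267]
step 1: y = z − H·x̄ = [-140/89, 36/89]
step 1: S = H·P̄·Hᵀ + R = [2769/89 -4122/89; -4122/89 22414/267]
step 1: K = P̄·Hᵀ·S⁻¹ = [10238/62313 -1255/20771; 997/20771 5734/20771]
step 1: x' = x̄ + K·y = [-33731/62313, 19655/20771]
step 1: P' = (I − K·H)·P̄ = [66844/62313 30912/20771; 30912/20771 57836/20771]

step 0: x' = [-35/89, -93/89], P' = [280/267 388/267; 388/267 736/267]
step 1: x' = [-33731/62313, 19655/20771], P' = [66844/62313 30912/20771; 30912/20771 57836/20771]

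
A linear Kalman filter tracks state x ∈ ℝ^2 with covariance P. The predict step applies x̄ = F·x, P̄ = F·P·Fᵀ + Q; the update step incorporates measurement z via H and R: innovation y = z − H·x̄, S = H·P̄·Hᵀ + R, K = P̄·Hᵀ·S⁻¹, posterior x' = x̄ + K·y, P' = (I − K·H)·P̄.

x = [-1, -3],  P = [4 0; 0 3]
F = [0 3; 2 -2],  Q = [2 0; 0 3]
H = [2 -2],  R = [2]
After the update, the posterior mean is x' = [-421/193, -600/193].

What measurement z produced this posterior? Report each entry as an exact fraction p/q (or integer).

z = [2]

x̄ = F·x = [-9, 4]
P̄ = F·P·Fᵀ + Q = [29 -18; -18 31]
S = H·P̄·Hᵀ + R = [386]
K = P̄·Hᵀ·S⁻¹ = [47/193; -49/193]
x' − x̄ = [1316/193, -1372/193] = K·y
y = (KᵀK)⁻¹·Kᵀ·(x' − x̄) = [28]
z = y + H·x̄ = [28] + [-26] = [2]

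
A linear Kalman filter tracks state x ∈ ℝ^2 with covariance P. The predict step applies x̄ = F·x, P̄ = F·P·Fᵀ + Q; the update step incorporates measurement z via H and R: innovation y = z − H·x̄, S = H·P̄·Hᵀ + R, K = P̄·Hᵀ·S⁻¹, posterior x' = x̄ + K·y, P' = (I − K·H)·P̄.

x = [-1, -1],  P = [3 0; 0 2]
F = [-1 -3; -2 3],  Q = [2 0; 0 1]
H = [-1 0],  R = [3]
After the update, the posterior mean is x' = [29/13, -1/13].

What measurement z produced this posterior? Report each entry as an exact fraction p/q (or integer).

z = [-2]

x̄ = F·x = [4, -1]
P̄ = F·P·Fᵀ + Q = [23 -12; -12 31]
S = H·P̄·Hᵀ + R = [26]
K = P̄·Hᵀ·S⁻¹ = [-23/26; 6/13]
x' − x̄ = [-23/13, 12/13] = K·y
y = (KᵀK)⁻¹·Kᵀ·(x' − x̄) = [2]
z = y + H·x̄ = [2] + [-4] = [-2]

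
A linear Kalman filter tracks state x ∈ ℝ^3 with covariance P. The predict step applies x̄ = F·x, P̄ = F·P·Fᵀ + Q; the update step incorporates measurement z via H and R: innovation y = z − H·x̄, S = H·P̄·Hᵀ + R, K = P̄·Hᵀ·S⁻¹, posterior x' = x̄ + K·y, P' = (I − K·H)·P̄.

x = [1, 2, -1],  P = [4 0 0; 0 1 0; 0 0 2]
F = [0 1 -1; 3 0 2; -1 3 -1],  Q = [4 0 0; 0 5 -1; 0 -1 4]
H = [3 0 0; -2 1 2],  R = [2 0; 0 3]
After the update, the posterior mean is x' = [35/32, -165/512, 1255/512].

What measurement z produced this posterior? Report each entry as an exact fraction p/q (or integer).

x̄ = F·x = [3, 1, 6]
P̄ = F·P·Fᵀ + Q = [7 -4 5; -4 49 -17; 5 -17 19]
S = H·P̄·Hᵀ + R = [65 -24; -24 64]
K = P̄·Hᵀ·S⁻¹ = [9/28 -1/224; -27/448 1207/3584; 153/448 1075/3584]
x' − x̄ = [-61/32, -677/512, -1817/512] = K·y
y = (KᵀK)⁻¹·Kᵀ·(x' − x̄) = [-6, -5]
z = y + H·x̄ = [-6, -5] + [9, 7] = [3, 2]

z = [3, 2]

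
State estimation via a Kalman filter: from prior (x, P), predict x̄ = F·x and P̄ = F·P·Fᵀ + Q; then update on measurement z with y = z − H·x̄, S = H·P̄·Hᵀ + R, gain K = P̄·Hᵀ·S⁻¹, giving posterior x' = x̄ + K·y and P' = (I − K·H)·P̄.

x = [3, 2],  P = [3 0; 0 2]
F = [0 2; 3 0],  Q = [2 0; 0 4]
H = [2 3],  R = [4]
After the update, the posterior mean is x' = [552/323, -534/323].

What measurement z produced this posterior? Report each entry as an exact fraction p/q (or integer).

x̄ = F·x = [4, 9]
P̄ = F·P·Fᵀ + Q = [10 0; 0 31]
S = H·P̄·Hᵀ + R = [323]
K = P̄·Hᵀ·S⁻¹ = [20/323; 93/323]
x' − x̄ = [-740/323, -3441/323] = K·y
y = (KᵀK)⁻¹·Kᵀ·(x' − x̄) = [-37]
z = y + H·x̄ = [-37] + [35] = [-2]

z = [-2]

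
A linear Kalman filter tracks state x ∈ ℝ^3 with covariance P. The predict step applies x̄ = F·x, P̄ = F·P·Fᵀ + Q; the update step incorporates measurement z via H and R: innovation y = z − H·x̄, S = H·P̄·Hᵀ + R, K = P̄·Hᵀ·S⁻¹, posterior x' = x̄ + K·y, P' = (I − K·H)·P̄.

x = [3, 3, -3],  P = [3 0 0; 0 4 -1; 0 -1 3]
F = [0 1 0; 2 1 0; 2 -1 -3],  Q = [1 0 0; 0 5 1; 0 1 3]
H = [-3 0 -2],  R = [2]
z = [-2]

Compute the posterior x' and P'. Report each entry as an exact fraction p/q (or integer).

x' = [14/15, 213/65, -47/195]
P' = [62/15 8/5 -92/15; 8/5 933/65 -144/65; -92/15 -144/65 1871/195]

x̄ = F·x = [3, 9, 12]
P̄ = F·P·Fᵀ + Q = [5 4 -1; 4 21 12; -1 12 40]
y = z − H·x̄ = [31]
S = H·P̄·Hᵀ + R = [195]
K = P̄·Hᵀ·S⁻¹ = [-1/15; -12/65; -77/195]
x' = x̄ + K·y = [14/15, 213/65, -47/195]
P' = (I − K·H)·P̄ = [62/15 8/5 -92/15; 8/5 933/65 -144/65; -92/15 -144/65 1871/195]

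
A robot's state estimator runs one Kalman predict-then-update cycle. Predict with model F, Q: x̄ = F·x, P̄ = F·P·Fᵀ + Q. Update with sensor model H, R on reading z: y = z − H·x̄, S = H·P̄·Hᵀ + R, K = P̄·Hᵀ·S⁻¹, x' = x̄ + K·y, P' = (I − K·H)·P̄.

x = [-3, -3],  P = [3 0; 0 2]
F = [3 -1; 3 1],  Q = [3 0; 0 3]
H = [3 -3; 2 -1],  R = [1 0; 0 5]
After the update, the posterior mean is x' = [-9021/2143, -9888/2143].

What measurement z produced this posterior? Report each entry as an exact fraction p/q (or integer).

z = [1, -3]

x̄ = F·x = [-6, -12]
P̄ = F·P·Fᵀ + Q = [32 25; 25 32]
S = H·P̄·Hᵀ + R = [127 63; 63 65]
K = P̄·Hᵀ·S⁻¹ = [-546/2143 1815/2143; -2499/4286 3609/4286]
x' − x̄ = [3837/2143, 15828/2143] = K·y
y = (KᵀK)⁻¹·Kᵀ·(x' − x̄) = [-17, -3]
z = y + H·x̄ = [-17, -3] + [18, 0] = [1, -3]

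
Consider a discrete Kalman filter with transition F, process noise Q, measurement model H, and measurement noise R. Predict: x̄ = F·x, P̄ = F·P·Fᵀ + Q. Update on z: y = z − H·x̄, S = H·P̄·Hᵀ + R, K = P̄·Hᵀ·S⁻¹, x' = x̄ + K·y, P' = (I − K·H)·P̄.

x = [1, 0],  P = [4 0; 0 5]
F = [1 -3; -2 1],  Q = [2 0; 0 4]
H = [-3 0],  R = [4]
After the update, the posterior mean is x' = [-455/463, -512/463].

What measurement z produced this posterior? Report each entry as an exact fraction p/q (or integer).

z = [3]

x̄ = F·x = [1, -2]
P̄ = F·P·Fᵀ + Q = [51 -23; -23 25]
S = H·P̄·Hᵀ + R = [463]
K = P̄·Hᵀ·S⁻¹ = [-153/463; 69/463]
x' − x̄ = [-918/463, 414/463] = K·y
y = (KᵀK)⁻¹·Kᵀ·(x' − x̄) = [6]
z = y + H·x̄ = [6] + [-3] = [3]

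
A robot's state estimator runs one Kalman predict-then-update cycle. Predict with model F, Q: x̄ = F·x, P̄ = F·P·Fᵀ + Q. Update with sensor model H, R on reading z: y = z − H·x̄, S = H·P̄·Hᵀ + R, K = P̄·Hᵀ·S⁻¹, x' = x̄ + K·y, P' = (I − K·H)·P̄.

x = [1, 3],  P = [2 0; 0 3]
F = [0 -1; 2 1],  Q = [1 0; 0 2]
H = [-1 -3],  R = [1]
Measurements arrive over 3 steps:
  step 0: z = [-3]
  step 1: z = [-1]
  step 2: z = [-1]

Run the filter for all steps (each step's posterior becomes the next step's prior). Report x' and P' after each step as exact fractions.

step 0: x̄ = F·x = [-3, 5]
step 0: P̄ = F·P·Fᵀ + Q = [4 -3; -3 13]
step 0: y = z − H·x̄ = [9]
step 0: S = H·P̄·Hᵀ + R = [104]
step 0: K = P̄·Hᵀ·S⁻¹ = [5/104; -9/26]
step 0: x' = x̄ + K·y = [-267/104, 49/26]
step 0: P' = (I − K·H)·P̄ = [391/104 -33/26; -33/26 7/13]
step 1: x̄ = F·x = [-49/26, -13/4]
step 1: P̄ = F·P·Fᵀ + Q = [20/13 2; 2 25/2]
step 1: y = z − H·x̄ = [-657/52]
step 1: S = H·P̄·Hᵀ + R = [3303/26]
step 1: K = P̄·Hᵀ·S⁻¹ = [-196/3303; -1027/3303]
step 1: x' = x̄ + K·y = [-833/734, 249/367]
step 1: P' = (I − K·H)·P̄ = [3604/3303 -1136/3303; -1136/3303 721/3303]
step 2: x̄ = F·x = [-249/367, -584/367]
step 2: P̄ = F·P·Fᵀ + Q = [4024/3303 517/1101; 517/1101 1911/367]
step 2: y = z − H·x̄ = [-2368/367]
step 2: S = H·P̄·Hᵀ + R = [171424/3303]
step 2: K = P̄·Hᵀ·S⁻¹ = [-8677/171424; -13287/42856]
step 2: x' = x̄ + K·y = [-1885/5357, 2192/5357]
step 2: P' = (I − K·H)·P̄ = [186049/171424 -14781/42856; -14781/42856 2339/10714]

step 0: x' = [-267/104, 49/26], P' = [391/104 -33/26; -33/26 7/13]
step 1: x' = [-833/734, 249/367], P' = [3604/3303 -1136/3303; -1136/3303 721/3303]
step 2: x' = [-1885/5357, 2192/5357], P' = [186049/171424 -14781/42856; -14781/42856 2339/10714]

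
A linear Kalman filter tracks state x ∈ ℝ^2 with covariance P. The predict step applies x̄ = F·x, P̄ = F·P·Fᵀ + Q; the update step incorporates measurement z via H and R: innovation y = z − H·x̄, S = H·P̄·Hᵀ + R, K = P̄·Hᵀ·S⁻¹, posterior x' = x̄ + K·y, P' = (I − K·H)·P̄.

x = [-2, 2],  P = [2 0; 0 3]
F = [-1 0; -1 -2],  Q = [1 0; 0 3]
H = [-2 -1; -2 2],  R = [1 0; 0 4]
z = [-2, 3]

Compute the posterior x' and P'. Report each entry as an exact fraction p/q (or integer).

x̄ = F·x = [2, -2]
P̄ = F·P·Fᵀ + Q = [3 2; 2 17]
y = z − H·x̄ = [0, 11]
S = H·P̄·Hᵀ + R = [38 -26; -26 68]
K = P̄·Hᵀ·S⁻¹ = [-149/477 -71/477; -18/53 33/106]
x' = x̄ + K·y = [173/477, 151/106]
P' = (I − K·H)·P̄ = [97/477 -5/53; -5/53 28/53]

x' = [173/477, 151/106]
P' = [97/477 -5/53; -5/53 28/53]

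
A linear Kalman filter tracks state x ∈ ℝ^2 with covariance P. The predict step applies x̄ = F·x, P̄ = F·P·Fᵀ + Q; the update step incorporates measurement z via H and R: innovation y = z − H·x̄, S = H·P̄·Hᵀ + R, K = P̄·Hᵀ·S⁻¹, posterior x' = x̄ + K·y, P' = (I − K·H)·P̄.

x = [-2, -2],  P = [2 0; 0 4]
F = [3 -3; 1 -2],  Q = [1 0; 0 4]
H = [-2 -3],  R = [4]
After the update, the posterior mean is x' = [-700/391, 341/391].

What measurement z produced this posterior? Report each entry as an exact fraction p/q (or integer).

z = [1]

x̄ = F·x = [0, 2]
P̄ = F·P·Fᵀ + Q = [55 30; 30 22]
S = H·P̄·Hᵀ + R = [782]
K = P̄·Hᵀ·S⁻¹ = [-100/391; -63/391]
x' − x̄ = [-700/391, -441/391] = K·y
y = (KᵀK)⁻¹·Kᵀ·(x' − x̄) = [7]
z = y + H·x̄ = [7] + [-6] = [1]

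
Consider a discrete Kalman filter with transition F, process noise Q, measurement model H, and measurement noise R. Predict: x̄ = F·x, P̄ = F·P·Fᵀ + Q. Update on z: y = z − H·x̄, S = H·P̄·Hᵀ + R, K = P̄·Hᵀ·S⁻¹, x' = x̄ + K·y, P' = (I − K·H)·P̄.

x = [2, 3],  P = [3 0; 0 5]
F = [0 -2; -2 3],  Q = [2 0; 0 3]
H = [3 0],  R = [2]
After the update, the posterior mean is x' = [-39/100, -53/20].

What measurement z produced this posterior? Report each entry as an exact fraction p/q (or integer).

z = [-1]

x̄ = F·x = [-6, 5]
P̄ = F·P·Fᵀ + Q = [22 -30; -30 60]
S = H·P̄·Hᵀ + R = [200]
K = P̄·Hᵀ·S⁻¹ = [33/100; -9/20]
x' − x̄ = [561/100, -153/20] = K·y
y = (KᵀK)⁻¹·Kᵀ·(x' − x̄) = [17]
z = y + H·x̄ = [17] + [-18] = [-1]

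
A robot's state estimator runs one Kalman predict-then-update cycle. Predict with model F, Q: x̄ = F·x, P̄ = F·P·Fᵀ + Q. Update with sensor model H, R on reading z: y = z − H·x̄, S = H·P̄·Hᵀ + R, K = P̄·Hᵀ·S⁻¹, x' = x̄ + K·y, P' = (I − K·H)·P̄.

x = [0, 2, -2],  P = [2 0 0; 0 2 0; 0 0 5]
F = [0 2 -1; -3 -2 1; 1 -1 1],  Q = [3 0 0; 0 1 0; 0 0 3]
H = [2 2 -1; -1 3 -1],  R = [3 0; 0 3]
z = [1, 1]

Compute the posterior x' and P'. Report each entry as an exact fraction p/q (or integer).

x' = [6537/32851, 153/32851, -29902/32851]
P' = [18339/32851 384/32851 5469/32851; 384/32851 27915/32851 54945/32851; 5469/32851 54945/32851 148872/32851]

x̄ = F·x = [6, -6, -4]
P̄ = F·P·Fᵀ + Q = [16 -13 -9; -13 32 3; -9 3 12]
y = z − H·x̄ = [-3, 21]
S = H·P̄·Hᵀ + R = [127 114; 114 361]
K = P̄·Hᵀ·S⁻¹ = [561/1729 -7552/32851; 29/1729 9472/32851; -492/1729 3498/32851]
x' = x̄ + K·y = [6537/32851, 153/32851, -29902/32851]
P' = (I − K·H)·P̄ = [18339/32851 384/32851 5469/32851; 384/32851 27915/32851 54945/32851; 5469/32851 54945/32851 148872/32851]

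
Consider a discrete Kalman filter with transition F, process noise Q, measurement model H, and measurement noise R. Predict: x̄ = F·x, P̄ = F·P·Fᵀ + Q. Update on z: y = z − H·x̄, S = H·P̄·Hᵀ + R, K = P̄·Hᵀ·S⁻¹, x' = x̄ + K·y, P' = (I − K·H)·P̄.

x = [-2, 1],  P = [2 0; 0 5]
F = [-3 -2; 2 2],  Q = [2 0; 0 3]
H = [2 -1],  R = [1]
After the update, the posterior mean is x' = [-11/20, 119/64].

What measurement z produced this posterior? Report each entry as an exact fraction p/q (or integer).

x̄ = F·x = [4, -2]
P̄ = F·P·Fᵀ + Q = [40 -32; -32 31]
S = H·P̄·Hᵀ + R = [320]
K = P̄·Hᵀ·S⁻¹ = [7/20; -19/64]
x' − x̄ = [-91/20, 247/64] = K·y
y = (KᵀK)⁻¹·Kᵀ·(x' − x̄) = [-13]
z = y + H·x̄ = [-13] + [10] = [-3]

z = [-3]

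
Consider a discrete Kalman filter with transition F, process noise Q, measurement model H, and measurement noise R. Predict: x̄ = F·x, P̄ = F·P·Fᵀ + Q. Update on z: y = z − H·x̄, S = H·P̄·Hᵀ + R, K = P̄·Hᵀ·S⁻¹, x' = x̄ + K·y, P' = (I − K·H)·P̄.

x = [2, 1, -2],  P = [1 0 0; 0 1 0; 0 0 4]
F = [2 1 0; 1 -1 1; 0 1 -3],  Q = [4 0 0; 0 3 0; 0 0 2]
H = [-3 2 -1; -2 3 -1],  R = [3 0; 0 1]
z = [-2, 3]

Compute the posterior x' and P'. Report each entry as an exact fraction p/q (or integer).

x̄ = F·x = [5, -1, 7]
P̄ = F·P·Fᵀ + Q = [9 1 1; 1 9 -13; 1 -13 39]
y = z − H·x̄ = [22, 23]
S = H·P̄·Hᵀ + R = [205 204; 204 227]
K = P̄·Hᵀ·S⁻¹ = [-2638/4919 2024/4919; -1396/4919 2078/4919; 884/4919 -2528/4919]
x' = x̄ + K·y = [13111/4919, 12163/4919, -4263/4919]
P' = (I − K·H)·P̄ = [8067/4919 1871/4919 -12545/4919; 1871/4919 4395/4919 7365/4919; -12545/4919 7365/4919 49713/4919]

x' = [13111/4919, 12163/4919, -4263/4919]
P' = [8067/4919 1871/4919 -12545/4919; 1871/4919 4395/4919 7365/4919; -12545/4919 7365/4919 49713/4919]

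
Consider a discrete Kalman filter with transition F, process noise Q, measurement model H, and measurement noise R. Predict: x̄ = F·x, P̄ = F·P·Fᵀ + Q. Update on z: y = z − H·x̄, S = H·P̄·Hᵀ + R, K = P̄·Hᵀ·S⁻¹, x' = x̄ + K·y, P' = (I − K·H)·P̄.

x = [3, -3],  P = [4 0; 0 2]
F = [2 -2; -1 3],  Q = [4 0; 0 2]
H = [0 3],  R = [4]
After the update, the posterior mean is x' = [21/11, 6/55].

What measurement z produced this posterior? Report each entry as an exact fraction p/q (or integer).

z = [1]

x̄ = F·x = [12, -12]
P̄ = F·P·Fᵀ + Q = [28 -20; -20 24]
S = H·P̄·Hᵀ + R = [220]
K = P̄·Hᵀ·S⁻¹ = [-3/11; 18/55]
x' − x̄ = [-111/11, 666/55] = K·y
y = (KᵀK)⁻¹·Kᵀ·(x' − x̄) = [37]
z = y + H·x̄ = [37] + [-36] = [1]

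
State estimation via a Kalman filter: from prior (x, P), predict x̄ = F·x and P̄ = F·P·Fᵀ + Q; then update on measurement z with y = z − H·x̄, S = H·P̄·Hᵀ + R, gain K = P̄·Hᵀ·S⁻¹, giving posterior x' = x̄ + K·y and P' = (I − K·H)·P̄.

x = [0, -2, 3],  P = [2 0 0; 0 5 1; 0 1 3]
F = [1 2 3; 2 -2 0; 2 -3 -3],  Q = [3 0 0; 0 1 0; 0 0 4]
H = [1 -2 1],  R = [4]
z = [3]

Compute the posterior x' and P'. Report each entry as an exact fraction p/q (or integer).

x' = [335/31, -38/31, -336/31]
P' = [1184/31 38/31 -1028/31; 38/31 251/31 392/31; -1028/31 392/31 1704/31]

x̄ = F·x = [5, 4, -3]
P̄ = F·P·Fᵀ + Q = [64 -22 -68; -22 29 44; -68 44 102]
y = z − H·x̄ = [9]
S = H·P̄·Hᵀ + R = [62]
K = P̄·Hᵀ·S⁻¹ = [20/31; -18/31; -27/31]
x' = x̄ + K·y = [335/31, -38/31, -336/31]
P' = (I − K·H)·P̄ = [1184/31 38/31 -1028/31; 38/31 251/31 392/31; -1028/31 392/31 1704/31]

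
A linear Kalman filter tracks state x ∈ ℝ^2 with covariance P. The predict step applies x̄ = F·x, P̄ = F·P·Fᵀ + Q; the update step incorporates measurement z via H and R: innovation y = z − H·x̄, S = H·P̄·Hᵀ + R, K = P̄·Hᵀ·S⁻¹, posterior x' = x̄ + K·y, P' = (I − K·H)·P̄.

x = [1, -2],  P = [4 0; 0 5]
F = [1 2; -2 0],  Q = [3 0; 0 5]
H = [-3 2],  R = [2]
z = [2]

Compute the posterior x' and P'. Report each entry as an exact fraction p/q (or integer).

x̄ = F·x = [-3, -2]
P̄ = F·P·Fᵀ + Q = [27 -8; -8 21]
y = z − H·x̄ = [-3]
S = H·P̄·Hᵀ + R = [425]
K = P̄·Hᵀ·S⁻¹ = [-97/425; 66/425]
x' = x̄ + K·y = [-984/425, -1048/425]
P' = (I − K·H)·P̄ = [2066/425 3002/425; 3002/425 4569/425]

x' = [-984/425, -1048/425]
P' = [2066/425 3002/425; 3002/425 4569/425]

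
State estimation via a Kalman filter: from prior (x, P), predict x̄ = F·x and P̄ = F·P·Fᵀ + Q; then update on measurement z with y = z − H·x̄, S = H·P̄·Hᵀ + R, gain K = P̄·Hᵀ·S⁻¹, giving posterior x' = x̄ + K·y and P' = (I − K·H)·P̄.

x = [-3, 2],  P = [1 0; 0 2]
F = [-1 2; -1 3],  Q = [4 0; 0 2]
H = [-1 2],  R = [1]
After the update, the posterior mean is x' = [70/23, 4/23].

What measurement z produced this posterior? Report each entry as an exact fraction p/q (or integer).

z = [-3]

x̄ = F·x = [7, 9]
P̄ = F·P·Fᵀ + Q = [13 13; 13 21]
S = H·P̄·Hᵀ + R = [46]
K = P̄·Hᵀ·S⁻¹ = [13/46; 29/46]
x' − x̄ = [-91/23, -203/23] = K·y
y = (KᵀK)⁻¹·Kᵀ·(x' − x̄) = [-14]
z = y + H·x̄ = [-14] + [11] = [-3]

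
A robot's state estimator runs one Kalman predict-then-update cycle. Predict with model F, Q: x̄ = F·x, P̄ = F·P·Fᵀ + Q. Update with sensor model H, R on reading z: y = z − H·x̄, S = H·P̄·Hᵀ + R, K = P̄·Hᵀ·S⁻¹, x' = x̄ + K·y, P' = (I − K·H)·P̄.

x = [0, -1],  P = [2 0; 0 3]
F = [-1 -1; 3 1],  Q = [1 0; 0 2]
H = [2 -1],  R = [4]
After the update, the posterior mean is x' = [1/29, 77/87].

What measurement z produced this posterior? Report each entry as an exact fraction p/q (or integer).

z = [-1]

x̄ = F·x = [1, -1]
P̄ = F·P·Fᵀ + Q = [6 -9; -9 23]
S = H·P̄·Hᵀ + R = [87]
K = P̄·Hᵀ·S⁻¹ = [7/29; -41/87]
x' − x̄ = [-28/29, 164/87] = K·y
y = (KᵀK)⁻¹·Kᵀ·(x' − x̄) = [-4]
z = y + H·x̄ = [-4] + [3] = [-1]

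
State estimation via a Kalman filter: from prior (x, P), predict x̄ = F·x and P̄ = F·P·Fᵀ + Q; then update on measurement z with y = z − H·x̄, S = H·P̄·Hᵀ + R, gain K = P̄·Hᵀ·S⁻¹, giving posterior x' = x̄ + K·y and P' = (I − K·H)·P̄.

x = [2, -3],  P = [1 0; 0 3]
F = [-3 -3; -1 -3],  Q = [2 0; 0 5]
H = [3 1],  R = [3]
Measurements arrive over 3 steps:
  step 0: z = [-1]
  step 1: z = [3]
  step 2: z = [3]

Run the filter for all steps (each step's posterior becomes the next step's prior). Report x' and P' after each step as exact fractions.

step 0: x' = [-43/31, 605/186], P' = [26/31 -54/31; -54/31 365/62]
step 1: x' = [18245/16726, -3588/8363], P' = [12545/16726 -25719/16726; -25719/16726 45654/8363]
step 2: x' = [56079/541573, 5716041/2166292], P' = [402701/541573 -3282657/2166292; -3282657/2166292 23319897/4332584]

step 0: x̄ = F·x = [3, 7]
step 0: P̄ = F·P·Fᵀ + Q = [38 30; 30 33]
step 0: y = z − H·x̄ = [-17]
step 0: S = H·P̄·Hᵀ + R = [558]
step 0: K = P̄·Hᵀ·S⁻¹ = [8/31; 41/186]
step 0: x' = x̄ + K·y = [-43/31, 605/186]
step 0: P' = (I − K·H)·P̄ = [26/31 -54/31; -54/31 365/62]
step 1: x̄ = F·x = [-347/62, -519/62]
step 1: P̄ = F·P·Fᵀ + Q = [1933/62 2145/62; 2145/62 2999/62]
step 1: y = z − H·x̄ = [873/31]
step 1: S = H·P̄·Hᵀ + R = [16726/31]
step 1: K = P̄·Hᵀ·S⁻¹ = [1986/8363; 4717/16726]
step 1: x' = x̄ + K·y = [18245/16726, -3588/8363]
step 1: P' = (I − K·H)·P̄ = [12545/16726 -25719/16726; -25719/16726 45654/8363]
step 2: x̄ = F·x = [-33207/16726, 3283/16726]
step 2: P̄ = F·P·Fᵀ + Q = [505187/16726 550779/16726; 550779/16726 763633/16726]
step 2: y = z − H·x̄ = [73258/8363]
step 2: S = H·P̄·Hᵀ + R = [4332584/8363]
step 2: K = P̄·Hᵀ·S⁻¹ = [516585/2166292; 1207985/4332584]
step 2: x' = x̄ + K·y = [56079/541573, 5716041/2166292]
step 2: P' = (I − K·H)·P̄ = [402701/541573 -3282657/2166292; -3282657/2166292 23319897/4332584]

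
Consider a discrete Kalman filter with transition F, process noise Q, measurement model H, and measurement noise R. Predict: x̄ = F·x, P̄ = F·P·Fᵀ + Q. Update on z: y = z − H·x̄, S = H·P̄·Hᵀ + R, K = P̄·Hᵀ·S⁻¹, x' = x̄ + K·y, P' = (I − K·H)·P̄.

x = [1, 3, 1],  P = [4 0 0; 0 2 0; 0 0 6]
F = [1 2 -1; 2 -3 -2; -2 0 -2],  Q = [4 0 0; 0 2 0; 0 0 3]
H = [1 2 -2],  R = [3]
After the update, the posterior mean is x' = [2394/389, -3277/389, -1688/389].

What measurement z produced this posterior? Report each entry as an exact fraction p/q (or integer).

x̄ = F·x = [6, -9, -4]
P̄ = F·P·Fᵀ + Q = [22 8 4; 8 60 8; 4 8 43]
S = H·P̄·Hᵀ + R = [389]
K = P̄·Hᵀ·S⁻¹ = [30/389; 112/389; -66/389]
x' − x̄ = [60/389, 224/389, -132/389] = K·y
y = (KᵀK)⁻¹·Kᵀ·(x' − x̄) = [2]
z = y + H·x̄ = [2] + [-4] = [-2]

z = [-2]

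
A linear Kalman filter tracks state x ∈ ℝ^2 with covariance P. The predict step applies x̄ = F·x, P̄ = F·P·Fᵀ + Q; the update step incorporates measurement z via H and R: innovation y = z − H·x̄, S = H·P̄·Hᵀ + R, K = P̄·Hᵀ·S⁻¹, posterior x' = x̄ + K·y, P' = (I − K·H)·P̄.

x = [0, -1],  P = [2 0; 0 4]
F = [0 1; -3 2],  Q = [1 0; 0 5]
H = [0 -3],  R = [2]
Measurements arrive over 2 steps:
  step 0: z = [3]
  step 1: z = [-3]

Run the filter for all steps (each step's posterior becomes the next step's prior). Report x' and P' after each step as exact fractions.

step 0: x̄ = F·x = [-1, -2]
step 0: P̄ = F·P·Fᵀ + Q = [5 8; 8 39]
step 0: y = z − H·x̄ = [-3]
step 0: S = H·P̄·Hᵀ + R = [353]
step 0: K = P̄·Hᵀ·S⁻¹ = [-24/353; -117/353]
step 0: x' = x̄ + K·y = [-281/353, -355/353]
step 0: P' = (I − K·H)·P̄ = [1189/353 16/353; 16/353 78/353]
step 1: x̄ = F·x = [-355/353, 133/353]
step 1: P̄ = F·P·Fᵀ + Q = [431/353 108/353; 108/353 12586/353]
step 1: y = z − H·x̄ = [-660/353]
step 1: S = H·P̄·Hᵀ + R = [113980/353]
step 1: K = P̄·Hᵀ·S⁻¹ = [-81/28495; -18879/56990]
step 1: x' = x̄ + K·y = [-5701/5699, 5677/5699]
step 1: P' = (I − K·H)·P̄ = [34717/28495 54/28495; 54/28495 6293/28495]

step 0: x' = [-281/353, -355/353], P' = [1189/353 16/353; 16/353 78/353]
step 1: x' = [-5701/5699, 5677/5699], P' = [34717/28495 54/28495; 54/28495 6293/28495]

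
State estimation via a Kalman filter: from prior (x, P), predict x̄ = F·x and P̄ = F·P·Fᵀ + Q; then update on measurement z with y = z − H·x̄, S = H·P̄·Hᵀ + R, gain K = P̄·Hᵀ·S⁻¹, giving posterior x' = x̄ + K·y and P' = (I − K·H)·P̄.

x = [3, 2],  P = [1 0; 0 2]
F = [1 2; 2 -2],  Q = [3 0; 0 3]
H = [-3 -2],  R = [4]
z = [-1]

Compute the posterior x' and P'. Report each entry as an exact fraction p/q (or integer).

x' = [31/25, -22/25]
P' = [156/25 -222/25; -222/25 339/25]

x̄ = F·x = [7, 2]
P̄ = F·P·Fᵀ + Q = [12 -6; -6 15]
y = z − H·x̄ = [24]
S = H·P̄·Hᵀ + R = [100]
K = P̄·Hᵀ·S⁻¹ = [-6/25; -3/25]
x' = x̄ + K·y = [31/25, -22/25]
P' = (I − K·H)·P̄ = [156/25 -222/25; -222/25 339/25]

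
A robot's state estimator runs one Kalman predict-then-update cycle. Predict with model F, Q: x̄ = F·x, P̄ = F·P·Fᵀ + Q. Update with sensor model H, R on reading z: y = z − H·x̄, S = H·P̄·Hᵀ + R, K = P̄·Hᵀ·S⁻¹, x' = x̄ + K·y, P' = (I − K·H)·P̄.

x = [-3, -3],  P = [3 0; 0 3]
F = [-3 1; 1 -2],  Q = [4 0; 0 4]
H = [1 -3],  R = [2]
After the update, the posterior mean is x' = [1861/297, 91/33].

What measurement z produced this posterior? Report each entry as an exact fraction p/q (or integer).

x̄ = F·x = [6, 3]
P̄ = F·P·Fᵀ + Q = [34 -15; -15 19]
S = H·P̄·Hᵀ + R = [297]
K = P̄·Hᵀ·S⁻¹ = [79/297; -8/33]
x' − x̄ = [79/297, -8/33] = K·y
y = (KᵀK)⁻¹·Kᵀ·(x' − x̄) = [1]
z = y + H·x̄ = [1] + [-3] = [-2]

z = [-2]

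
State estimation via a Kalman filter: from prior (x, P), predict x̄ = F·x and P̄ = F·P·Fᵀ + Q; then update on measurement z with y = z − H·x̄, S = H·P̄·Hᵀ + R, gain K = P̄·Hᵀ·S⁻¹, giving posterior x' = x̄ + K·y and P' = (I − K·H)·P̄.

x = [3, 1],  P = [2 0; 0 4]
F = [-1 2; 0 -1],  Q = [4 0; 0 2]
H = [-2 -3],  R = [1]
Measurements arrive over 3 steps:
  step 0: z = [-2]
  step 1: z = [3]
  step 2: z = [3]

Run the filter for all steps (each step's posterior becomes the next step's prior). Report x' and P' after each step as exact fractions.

step 0: x' = [93/47, -33/47], P' = [634/47 -416/47; -416/47 278/47]
step 1: x' = [-349/157, 75/157], P' = [78982/6123 -17076/2041; -17076/2041 11292/2041]
step 2: x' = [-1761933/769021, 38343/69911], P' = [9728830/769021 -573540/69911; -573540/69911 379342/69911]

step 0: x̄ = F·x = [-1, -1]
step 0: P̄ = F·P·Fᵀ + Q = [22 -8; -8 6]
step 0: y = z − H·x̄ = [-7]
step 0: S = H·P̄·Hᵀ + R = [47]
step 0: K = P̄·Hᵀ·S⁻¹ = [-20/47; -2/47]
step 0: x' = x̄ + K·y = [93/47, -33/47]
step 0: P' = (I − K·H)·P̄ = [634/47 -416/47; -416/47 278/47]
step 1: x̄ = F·x = [-159/47, 33/47]
step 1: P̄ = F·P·Fᵀ + Q = [3598/47 -972/47; -972/47 372/47]
step 1: y = z − H·x̄ = [-78/47]
step 1: S = H·P̄·Hᵀ + R = [6123/47]
step 1: K = P̄·Hᵀ·S⁻¹ = [-4280/6123; 276/2041]
step 1: x' = x̄ + K·y = [-349/157, 75/157]
step 1: P' = (I − K·H)·P̄ = [78982/6123 -17076/2041; -17076/2041 11292/2041]
step 2: x̄ = F·x = [499/157, -75/157]
step 2: P̄ = F·P·Fᵀ + Q = [443890/6123 -39660/2041; -39660/2041 15374/2041]
step 2: y = z − H·x̄ = [1244/157]
step 2: S = H·P̄·Hᵀ + R = [769021/6123]
step 2: K = P̄·Hᵀ·S⁻¹ = [-530840/769021; 9054/69911]
step 2: x' = x̄ + K·y = [-1761933/769021, 38343/69911]
step 2: P' = (I − K·H)·P̄ = [9728830/769021 -573540/69911; -573540/69911 379342/69911]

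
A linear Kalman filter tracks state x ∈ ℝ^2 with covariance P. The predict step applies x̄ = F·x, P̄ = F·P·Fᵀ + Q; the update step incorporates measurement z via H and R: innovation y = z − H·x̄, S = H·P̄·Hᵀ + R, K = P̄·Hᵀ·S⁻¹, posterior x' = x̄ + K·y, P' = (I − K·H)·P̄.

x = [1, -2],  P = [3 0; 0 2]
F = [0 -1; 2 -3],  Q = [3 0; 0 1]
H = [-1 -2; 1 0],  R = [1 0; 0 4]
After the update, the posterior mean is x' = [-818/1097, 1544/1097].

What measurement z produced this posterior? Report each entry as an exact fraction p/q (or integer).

x̄ = F·x = [2, 8]
P̄ = F·P·Fᵀ + Q = [5 6; 6 31]
S = H·P̄·Hᵀ + R = [154 -17; -17 9]
K = P̄·Hᵀ·S⁻¹ = [-68/1097 481/1097; -510/1097 -232/1097]
x' − x̄ = [-3012/1097, -7232/1097] = K·y
y = (KᵀK)⁻¹·Kᵀ·(x' − x̄) = [16, -4]
z = y + H·x̄ = [16, -4] + [-18, 2] = [-2, -2]

z = [-2, -2]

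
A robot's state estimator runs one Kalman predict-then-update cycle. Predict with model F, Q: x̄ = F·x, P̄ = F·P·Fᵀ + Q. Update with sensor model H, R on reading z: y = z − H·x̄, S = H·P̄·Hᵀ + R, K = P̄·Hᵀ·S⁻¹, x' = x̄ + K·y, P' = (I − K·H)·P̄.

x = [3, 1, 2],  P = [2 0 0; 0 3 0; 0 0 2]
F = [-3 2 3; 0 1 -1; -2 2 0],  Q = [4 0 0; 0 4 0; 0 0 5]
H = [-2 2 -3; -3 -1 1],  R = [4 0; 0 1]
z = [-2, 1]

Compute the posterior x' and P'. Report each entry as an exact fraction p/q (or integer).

x̄ = F·x = [-1, -1, -4]
P̄ = F·P·Fᵀ + Q = [52 0 24; 0 9 6; 24 6 25]
y = z − H·x̄ = [-14, 1]
S = H·P̄·Hᵀ + R = [689 417; 417 347]
K = P̄·Hᵀ·S⁻¹ = [-3014/32597 -8778/32597; 1251/65194 -2067/65194; -8208/32597 4885/32597]
x' = x̄ + K·y = [821/32597, -84775/65194, -10591/32597]
P' = (I − K·H)·P̄ = [5884/32597 -26334/32597 -17460/32597; -26334/32597 580545/65194 210237/32597; -17460/32597 210237/32597 162742/32597]

x' = [821/32597, -84775/65194, -10591/32597]
P' = [5884/32597 -26334/32597 -17460/32597; -26334/32597 580545/65194 210237/32597; -17460/32597 210237/32597 162742/32597]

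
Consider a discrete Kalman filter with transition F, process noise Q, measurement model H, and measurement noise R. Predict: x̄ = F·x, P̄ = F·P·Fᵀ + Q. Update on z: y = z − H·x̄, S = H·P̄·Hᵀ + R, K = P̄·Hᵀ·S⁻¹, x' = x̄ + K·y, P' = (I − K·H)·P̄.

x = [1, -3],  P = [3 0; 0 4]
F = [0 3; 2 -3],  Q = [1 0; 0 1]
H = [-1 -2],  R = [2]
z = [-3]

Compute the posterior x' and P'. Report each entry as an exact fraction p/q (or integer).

x' = [-67/13, 381/91]
P' = [306/13 -158/13; -158/13 615/91]

x̄ = F·x = [-9, 11]
P̄ = F·P·Fᵀ + Q = [37 -36; -36 49]
y = z − H·x̄ = [10]
S = H·P̄·Hᵀ + R = [91]
K = P̄·Hᵀ·S⁻¹ = [5/13; -62/91]
x' = x̄ + K·y = [-67/13, 381/91]
P' = (I − K·H)·P̄ = [306/13 -158/13; -158/13 615/91]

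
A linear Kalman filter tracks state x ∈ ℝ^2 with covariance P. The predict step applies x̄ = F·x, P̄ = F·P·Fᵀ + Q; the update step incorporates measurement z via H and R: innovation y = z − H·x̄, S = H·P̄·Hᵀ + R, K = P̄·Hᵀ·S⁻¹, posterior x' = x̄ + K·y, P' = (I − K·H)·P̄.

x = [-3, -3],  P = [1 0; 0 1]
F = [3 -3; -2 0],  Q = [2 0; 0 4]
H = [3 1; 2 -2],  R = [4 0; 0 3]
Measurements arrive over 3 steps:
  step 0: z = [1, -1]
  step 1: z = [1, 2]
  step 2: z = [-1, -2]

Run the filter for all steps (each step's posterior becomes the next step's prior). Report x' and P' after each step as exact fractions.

step 0: x̄ = F·x = [0, 6]
step 0: P̄ = F·P·Fᵀ + Q = [20 -6; -6 8]
step 0: y = z − H·x̄ = [-5, 11]
step 0: S = H·P̄·Hᵀ + R = [156 128; 128 163]
step 0: K = P̄·Hᵀ·S⁻¹ = [1073/4522 300/2261; 977/4522 -772/2261]
step 0: x' = x̄ + K·y = [65/238, 277/238]
step 0: P' = (I − K·H)·P̄ = [649/2261 199/2261; 199/2261 1357/2261]
step 1: x̄ = F·x = [-318/119, -65/119]
step 1: P̄ = F·P·Fᵀ + Q = [18994/2261 -2700/2261; -2700/2261 11640/2261]
step 1: y = z − H·x̄ = [1138/119, 744/119]
step 1: S = H·P̄·Hᵀ + R = [175430/2261 101484/2261; 101484/2261 150919/2261]
step 1: K = P̄·Hᵀ·S⁻¹ = [837903/3577337 465016/3577337; 761790/3577337 -1192080/3577337]
step 1: x' = x̄ + K·y = [1360608/3577337, -2121995/3577337]
step 1: P' = (I − K·H)·P̄ = [1012284/3577337 314760/3577337; 314760/3577337 2102880/3577337]
step 2: x̄ = F·x = [10447809/3577337, -2721216/3577337]
step 2: P̄ = F·P·Fᵀ + Q = [29525470/3577337 -4185144/3577337; -4185144/3577337 18358484/3577337]
step 2: y = z − H·x̄ = [-32199548/3577337, -33492724/3577337]
step 2: S = H·P̄·Hᵀ + R = [273286198/3577337 157176428/3577337; 157176428/3577337 235748979/3577337]
step 2: K = P̄·Hᵀ·S⁻¹ = [1299587795/5551966817 721342904/5551966817; 1181705474/5551966817 -1849675856/5551966817]
step 2: x' = x̄ + K·y = [-2236297419/5551966817, 2457749960/5551966817]
step 2: P' = (I − K·H)·P̄ = [1570091384/5551966817 488077028/5551966817; 488077028/5551966817 3262590812/5551966817]

step 0: x' = [65/238, 277/238], P' = [649/2261 199/2261; 199/2261 1357/2261]
step 1: x' = [1360608/3577337, -2121995/3577337], P' = [1012284/3577337 314760/3577337; 314760/3577337 2102880/3577337]
step 2: x' = [-2236297419/5551966817, 2457749960/5551966817], P' = [1570091384/5551966817 488077028/5551966817; 488077028/5551966817 3262590812/5551966817]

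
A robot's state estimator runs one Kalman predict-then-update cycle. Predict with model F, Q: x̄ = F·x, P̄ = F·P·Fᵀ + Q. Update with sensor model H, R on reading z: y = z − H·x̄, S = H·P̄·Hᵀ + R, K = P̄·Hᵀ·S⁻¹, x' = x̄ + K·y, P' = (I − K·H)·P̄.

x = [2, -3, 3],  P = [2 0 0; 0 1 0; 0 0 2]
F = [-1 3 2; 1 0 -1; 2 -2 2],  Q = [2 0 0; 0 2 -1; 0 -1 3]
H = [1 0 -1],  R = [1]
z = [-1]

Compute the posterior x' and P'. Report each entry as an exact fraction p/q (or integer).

x' = [215/49, -149/49, 284/49]
P' = [500/49 -179/49 477/49; -179/49 269/49 -174/49; 477/49 -174/49 502/49]

x̄ = F·x = [-5, -1, 16]
P̄ = F·P·Fᵀ + Q = [21 -6 -2; -6 6 -1; -2 -1 23]
y = z − H·x̄ = [20]
S = H·P̄·Hᵀ + R = [49]
K = P̄·Hᵀ·S⁻¹ = [23/49; -5/49; -25/49]
x' = x̄ + K·y = [215/49, -149/49, 284/49]
P' = (I − K·H)·P̄ = [500/49 -179/49 477/49; -179/49 269/49 -174/49; 477/49 -174/49 502/49]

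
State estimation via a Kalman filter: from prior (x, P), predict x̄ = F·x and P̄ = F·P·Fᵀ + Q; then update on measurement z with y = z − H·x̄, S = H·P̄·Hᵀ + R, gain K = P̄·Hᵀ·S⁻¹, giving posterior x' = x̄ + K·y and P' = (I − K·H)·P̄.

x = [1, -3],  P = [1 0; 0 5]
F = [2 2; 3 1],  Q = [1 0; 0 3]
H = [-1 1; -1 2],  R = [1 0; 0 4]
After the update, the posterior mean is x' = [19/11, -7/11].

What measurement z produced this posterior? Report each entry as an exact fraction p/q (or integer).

z = [-3, -3]

x̄ = F·x = [-4, 0]
P̄ = F·P·Fᵀ + Q = [25 16; 16 17]
S = H·P̄·Hᵀ + R = [11 11; 11 33]
K = P̄·Hᵀ·S⁻¹ = [-17/11 8/11; -15/22 17/22]
x' − x̄ = [63/11, -7/11] = K·y
y = (KᵀK)⁻¹·Kᵀ·(x' − x̄) = [-7, -7]
z = y + H·x̄ = [-7, -7] + [4, 4] = [-3, -3]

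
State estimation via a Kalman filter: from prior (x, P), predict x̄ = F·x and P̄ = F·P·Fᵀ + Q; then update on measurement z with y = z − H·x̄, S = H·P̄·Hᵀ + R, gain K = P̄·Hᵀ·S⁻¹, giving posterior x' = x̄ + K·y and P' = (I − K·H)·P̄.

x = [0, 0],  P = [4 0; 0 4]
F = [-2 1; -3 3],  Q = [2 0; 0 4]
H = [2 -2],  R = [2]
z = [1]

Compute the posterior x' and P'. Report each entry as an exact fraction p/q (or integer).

x' = [-14/53, -40/53]
P' = [774/53 788/53; 788/53 828/53]

x̄ = F·x = [0, 0]
P̄ = F·P·Fᵀ + Q = [22 36; 36 76]
y = z − H·x̄ = [1]
S = H·P̄·Hᵀ + R = [106]
K = P̄·Hᵀ·S⁻¹ = [-14/53; -40/53]
x' = x̄ + K·y = [-14/53, -40/53]
P' = (I − K·H)·P̄ = [774/53 788/53; 788/53 828/53]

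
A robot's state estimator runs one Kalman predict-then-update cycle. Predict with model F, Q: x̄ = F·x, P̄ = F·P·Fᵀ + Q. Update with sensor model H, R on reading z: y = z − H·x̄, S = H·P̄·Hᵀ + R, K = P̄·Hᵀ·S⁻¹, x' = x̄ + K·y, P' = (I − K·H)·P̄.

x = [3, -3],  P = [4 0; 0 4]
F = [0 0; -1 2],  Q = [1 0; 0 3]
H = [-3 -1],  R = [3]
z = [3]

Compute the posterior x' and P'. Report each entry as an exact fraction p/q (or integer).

x̄ = F·x = [0, -9]
P̄ = F·P·Fᵀ + Q = [1 0; 0 23]
y = z − H·x̄ = [-6]
S = H·P̄·Hᵀ + R = [35]
K = P̄·Hᵀ·S⁻¹ = [-3/35; -23/35]
x' = x̄ + K·y = [18/35, -177/35]
P' = (I − K·H)·P̄ = [26/35 -69/35; -69/35 276/35]

x' = [18/35, -177/35]
P' = [26/35 -69/35; -69/35 276/35]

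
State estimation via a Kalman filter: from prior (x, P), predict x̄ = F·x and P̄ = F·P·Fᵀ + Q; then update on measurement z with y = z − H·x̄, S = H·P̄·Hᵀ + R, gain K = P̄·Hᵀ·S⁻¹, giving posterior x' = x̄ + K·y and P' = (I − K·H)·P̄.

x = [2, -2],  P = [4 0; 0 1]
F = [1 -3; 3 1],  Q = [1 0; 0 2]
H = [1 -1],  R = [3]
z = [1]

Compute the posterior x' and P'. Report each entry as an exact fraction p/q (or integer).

x' = [289/38, 121/19]
P' = [507/38 246/19; 246/19 291/19]

x̄ = F·x = [8, 4]
P̄ = F·P·Fᵀ + Q = [14 9; 9 39]
y = z − H·x̄ = [-3]
S = H·P̄·Hᵀ + R = [38]
K = P̄·Hᵀ·S⁻¹ = [5/38; -15/19]
x' = x̄ + K·y = [289/38, 121/19]
P' = (I − K·H)·P̄ = [507/38 246/19; 246/19 291/19]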